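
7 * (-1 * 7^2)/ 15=-343/ 15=-22.87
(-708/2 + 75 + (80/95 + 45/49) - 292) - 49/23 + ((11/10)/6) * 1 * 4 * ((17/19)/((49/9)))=-61160822/107065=-571.25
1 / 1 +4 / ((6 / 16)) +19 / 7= 302 / 21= 14.38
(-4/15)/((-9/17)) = 68/135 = 0.50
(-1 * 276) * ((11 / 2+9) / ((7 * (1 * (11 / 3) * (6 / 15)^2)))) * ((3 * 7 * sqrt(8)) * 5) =-2251125 * sqrt(2) / 11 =-289415.59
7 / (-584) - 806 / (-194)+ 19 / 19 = 291321 / 56648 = 5.14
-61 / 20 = -3.05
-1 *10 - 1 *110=-120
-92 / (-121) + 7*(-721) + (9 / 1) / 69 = -14043322 / 2783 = -5046.11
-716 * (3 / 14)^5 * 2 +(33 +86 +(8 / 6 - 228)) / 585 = -0.83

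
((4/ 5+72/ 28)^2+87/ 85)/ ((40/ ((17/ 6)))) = 258023/ 294000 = 0.88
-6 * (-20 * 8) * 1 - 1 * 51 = 909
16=16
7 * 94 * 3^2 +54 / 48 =47385 / 8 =5923.12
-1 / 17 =-0.06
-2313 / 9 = -257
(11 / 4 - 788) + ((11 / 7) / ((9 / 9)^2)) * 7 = -3097 / 4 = -774.25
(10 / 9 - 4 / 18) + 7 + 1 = 80 / 9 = 8.89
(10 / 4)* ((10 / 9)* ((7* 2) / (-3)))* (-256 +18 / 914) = 40944050 / 12339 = 3318.26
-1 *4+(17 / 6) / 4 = -79 / 24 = -3.29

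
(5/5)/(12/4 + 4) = 1/7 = 0.14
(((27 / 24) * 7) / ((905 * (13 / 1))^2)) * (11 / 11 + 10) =693 / 1107321800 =0.00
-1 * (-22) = 22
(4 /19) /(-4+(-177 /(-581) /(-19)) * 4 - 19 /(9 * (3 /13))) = -62748 /3937961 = -0.02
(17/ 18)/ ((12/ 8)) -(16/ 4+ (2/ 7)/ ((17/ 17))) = -691/ 189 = -3.66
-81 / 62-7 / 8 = -541 / 248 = -2.18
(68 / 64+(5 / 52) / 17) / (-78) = -1259 / 91936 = -0.01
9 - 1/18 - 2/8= 8.69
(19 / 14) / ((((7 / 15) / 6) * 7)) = 855 / 343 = 2.49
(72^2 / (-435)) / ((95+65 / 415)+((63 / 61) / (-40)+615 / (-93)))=-723239424 / 5372018203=-0.13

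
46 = 46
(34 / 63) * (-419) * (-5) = 1130.63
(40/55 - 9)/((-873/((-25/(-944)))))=2275/9065232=0.00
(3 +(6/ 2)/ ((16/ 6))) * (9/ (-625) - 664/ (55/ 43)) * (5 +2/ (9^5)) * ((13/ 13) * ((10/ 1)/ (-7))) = 1053765772453/ 68890500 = 15296.24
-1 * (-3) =3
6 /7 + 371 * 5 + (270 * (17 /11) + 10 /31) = 5426731 /2387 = 2273.45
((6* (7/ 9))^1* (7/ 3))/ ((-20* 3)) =-49/ 270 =-0.18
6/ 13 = 0.46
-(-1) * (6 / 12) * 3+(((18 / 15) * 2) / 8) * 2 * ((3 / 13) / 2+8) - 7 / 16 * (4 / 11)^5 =66645994 / 10468315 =6.37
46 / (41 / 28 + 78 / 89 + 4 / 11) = 1260952 / 74131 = 17.01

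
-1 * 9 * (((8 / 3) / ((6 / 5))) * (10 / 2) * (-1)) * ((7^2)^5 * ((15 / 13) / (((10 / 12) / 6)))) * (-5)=-15253663446000 / 13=-1173358726615.38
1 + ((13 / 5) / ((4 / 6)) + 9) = 139 / 10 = 13.90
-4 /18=-2 /9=-0.22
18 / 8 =9 / 4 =2.25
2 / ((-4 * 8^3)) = -1 / 1024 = -0.00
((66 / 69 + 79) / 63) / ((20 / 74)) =22681 / 4830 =4.70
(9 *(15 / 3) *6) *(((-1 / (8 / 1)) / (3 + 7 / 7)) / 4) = -135 / 64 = -2.11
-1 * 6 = -6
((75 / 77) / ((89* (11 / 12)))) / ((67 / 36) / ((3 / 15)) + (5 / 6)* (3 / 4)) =12960 / 10779769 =0.00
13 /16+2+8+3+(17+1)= 509 /16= 31.81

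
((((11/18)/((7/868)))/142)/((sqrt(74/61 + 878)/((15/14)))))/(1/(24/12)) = 1705 *sqrt(51118)/9995664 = 0.04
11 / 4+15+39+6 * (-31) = -517 / 4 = -129.25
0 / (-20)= 0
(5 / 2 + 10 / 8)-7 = -13 / 4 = -3.25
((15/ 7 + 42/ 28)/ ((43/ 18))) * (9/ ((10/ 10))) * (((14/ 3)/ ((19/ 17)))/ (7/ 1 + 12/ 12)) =23409/ 3268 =7.16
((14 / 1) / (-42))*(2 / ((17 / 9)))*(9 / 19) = -54 / 323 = -0.17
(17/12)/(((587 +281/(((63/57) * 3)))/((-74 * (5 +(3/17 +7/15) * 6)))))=-585081/423200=-1.38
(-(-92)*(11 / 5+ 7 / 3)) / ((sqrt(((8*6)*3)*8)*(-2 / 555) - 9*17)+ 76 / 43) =-11974362519280 / 4342021159011+ 6847867648*sqrt(2) / 4342021159011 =-2.76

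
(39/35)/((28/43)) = 1677/980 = 1.71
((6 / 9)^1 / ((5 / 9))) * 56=336 / 5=67.20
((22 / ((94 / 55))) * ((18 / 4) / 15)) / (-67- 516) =-33 / 4982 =-0.01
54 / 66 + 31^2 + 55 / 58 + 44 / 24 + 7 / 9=2771599 / 2871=965.38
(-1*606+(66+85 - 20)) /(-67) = 475 /67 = 7.09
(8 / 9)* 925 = 7400 / 9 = 822.22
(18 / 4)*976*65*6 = 1712880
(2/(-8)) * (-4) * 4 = 4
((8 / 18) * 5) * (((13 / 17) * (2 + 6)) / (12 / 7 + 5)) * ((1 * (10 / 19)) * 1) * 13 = 1892800 / 136629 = 13.85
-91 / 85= -1.07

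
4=4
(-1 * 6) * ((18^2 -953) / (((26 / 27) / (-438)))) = -22315662 / 13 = -1716589.38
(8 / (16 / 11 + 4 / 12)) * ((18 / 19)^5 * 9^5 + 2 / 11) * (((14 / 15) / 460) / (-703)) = -1374635428712 / 2362126639129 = -0.58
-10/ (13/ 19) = -190/ 13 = -14.62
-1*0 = 0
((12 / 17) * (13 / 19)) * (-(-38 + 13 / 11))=63180 / 3553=17.78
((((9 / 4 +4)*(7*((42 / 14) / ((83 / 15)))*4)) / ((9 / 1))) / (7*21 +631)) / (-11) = -875 / 710314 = -0.00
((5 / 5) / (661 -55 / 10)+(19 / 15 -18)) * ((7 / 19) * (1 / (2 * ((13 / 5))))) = -255913 / 215878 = -1.19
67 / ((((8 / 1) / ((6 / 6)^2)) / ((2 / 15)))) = 67 / 60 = 1.12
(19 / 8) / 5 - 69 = -2741 / 40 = -68.52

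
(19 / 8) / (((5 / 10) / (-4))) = -19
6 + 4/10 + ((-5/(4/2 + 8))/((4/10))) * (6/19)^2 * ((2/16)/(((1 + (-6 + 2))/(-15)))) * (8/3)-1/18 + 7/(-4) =285047/64980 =4.39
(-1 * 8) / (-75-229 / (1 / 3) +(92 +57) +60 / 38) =152 / 11617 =0.01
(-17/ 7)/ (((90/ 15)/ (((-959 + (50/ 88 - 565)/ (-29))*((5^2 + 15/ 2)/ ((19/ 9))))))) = 3974184435/ 678832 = 5854.44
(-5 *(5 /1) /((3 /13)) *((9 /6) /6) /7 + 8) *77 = 3817 /12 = 318.08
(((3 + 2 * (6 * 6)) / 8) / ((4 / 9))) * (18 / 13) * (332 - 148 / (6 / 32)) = -694575 / 52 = -13357.21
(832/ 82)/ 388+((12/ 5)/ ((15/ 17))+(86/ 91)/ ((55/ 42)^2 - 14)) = 2.67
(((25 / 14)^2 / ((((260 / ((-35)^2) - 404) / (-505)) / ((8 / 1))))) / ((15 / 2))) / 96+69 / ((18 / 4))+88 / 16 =148707625 / 7122816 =20.88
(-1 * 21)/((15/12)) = -84/5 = -16.80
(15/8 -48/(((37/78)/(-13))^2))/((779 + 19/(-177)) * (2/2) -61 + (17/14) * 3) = -489165537231/9790896340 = -49.96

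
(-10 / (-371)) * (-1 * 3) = -30 / 371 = -0.08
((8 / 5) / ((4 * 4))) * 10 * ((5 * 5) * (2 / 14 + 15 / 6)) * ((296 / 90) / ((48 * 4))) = 6845 / 6048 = 1.13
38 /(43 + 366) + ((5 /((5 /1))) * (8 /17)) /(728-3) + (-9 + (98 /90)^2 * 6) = -243950107 /136104975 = -1.79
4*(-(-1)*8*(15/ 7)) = 480/ 7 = 68.57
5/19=0.26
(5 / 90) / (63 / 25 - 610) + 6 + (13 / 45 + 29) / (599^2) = 980838335929 / 163473323610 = 6.00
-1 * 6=-6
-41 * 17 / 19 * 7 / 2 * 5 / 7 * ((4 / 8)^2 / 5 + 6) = -84337 / 152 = -554.85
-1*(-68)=68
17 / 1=17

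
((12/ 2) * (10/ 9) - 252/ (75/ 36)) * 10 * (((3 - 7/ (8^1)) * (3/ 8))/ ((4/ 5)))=-36431/ 32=-1138.47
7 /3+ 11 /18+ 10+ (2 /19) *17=5039 /342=14.73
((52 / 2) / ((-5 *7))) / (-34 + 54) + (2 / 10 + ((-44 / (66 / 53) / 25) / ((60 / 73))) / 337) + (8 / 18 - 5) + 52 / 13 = -1055714 / 2653875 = -0.40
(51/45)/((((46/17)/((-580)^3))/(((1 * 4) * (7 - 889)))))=6631154476800/23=288311064208.70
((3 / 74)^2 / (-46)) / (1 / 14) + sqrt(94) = -63 / 125948 + sqrt(94) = 9.69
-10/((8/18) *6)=-15/4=-3.75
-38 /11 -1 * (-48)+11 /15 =7471 /165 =45.28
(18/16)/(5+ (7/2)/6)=27/134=0.20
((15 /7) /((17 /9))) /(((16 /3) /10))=2025 /952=2.13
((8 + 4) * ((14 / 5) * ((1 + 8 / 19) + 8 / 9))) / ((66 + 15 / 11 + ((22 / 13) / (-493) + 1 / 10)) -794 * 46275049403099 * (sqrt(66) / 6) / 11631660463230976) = 203222746385828229171749903900151964512665600 * sqrt(66) / 22542581887589488734256645453833791028395259213 + 8680091092183461668282482671020529713015685120 / 7514193962529829578085548484611263676131753071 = 1.23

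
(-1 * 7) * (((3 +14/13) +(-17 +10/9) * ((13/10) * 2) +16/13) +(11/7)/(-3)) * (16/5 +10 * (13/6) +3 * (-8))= 149579/675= 221.60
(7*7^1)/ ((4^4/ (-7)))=-343/ 256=-1.34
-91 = -91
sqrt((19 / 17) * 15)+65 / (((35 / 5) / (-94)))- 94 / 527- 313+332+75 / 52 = -163551249 / 191828+sqrt(4845) / 17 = -848.50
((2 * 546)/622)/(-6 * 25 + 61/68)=-37128/3153229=-0.01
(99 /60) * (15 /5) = 99 /20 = 4.95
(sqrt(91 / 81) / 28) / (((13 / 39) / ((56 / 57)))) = 0.11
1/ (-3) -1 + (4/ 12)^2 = -11/ 9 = -1.22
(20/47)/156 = 0.00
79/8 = 9.88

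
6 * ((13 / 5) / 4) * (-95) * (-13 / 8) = 9633 / 16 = 602.06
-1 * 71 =-71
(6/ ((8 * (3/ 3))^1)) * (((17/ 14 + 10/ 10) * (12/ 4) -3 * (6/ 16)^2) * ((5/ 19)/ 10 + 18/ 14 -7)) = -12650193/ 476672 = -26.54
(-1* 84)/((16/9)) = -189/4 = -47.25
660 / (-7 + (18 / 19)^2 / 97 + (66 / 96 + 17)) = 123259840 / 1997697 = 61.70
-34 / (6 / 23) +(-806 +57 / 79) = -221740 / 237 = -935.61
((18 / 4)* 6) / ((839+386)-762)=27 / 463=0.06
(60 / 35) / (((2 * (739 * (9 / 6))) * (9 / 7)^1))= 4 / 6651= 0.00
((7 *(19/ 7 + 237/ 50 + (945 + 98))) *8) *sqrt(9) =4411908/ 25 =176476.32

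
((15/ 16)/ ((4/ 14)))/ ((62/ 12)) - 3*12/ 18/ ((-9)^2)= 24523/ 40176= 0.61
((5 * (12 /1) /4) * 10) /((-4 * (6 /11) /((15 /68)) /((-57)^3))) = 763921125 /272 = 2808533.55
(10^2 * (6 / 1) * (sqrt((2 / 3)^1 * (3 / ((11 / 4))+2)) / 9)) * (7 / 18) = 1400 * sqrt(561) / 891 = 37.22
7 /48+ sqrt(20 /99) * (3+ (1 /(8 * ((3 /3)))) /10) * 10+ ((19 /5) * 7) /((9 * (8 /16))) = 19.60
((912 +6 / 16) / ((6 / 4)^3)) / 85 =811 / 255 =3.18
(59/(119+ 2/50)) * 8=1475/372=3.97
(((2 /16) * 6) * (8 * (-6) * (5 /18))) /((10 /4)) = -4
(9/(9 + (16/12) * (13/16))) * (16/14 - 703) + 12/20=-2650479/4235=-625.85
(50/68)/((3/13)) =325/102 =3.19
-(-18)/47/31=18/1457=0.01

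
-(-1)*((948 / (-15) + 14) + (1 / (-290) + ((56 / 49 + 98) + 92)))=288137 / 2030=141.94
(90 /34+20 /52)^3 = 300763000 /10793861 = 27.86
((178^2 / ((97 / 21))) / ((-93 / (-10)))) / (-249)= -2217880 / 748743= -2.96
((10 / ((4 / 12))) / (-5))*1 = -6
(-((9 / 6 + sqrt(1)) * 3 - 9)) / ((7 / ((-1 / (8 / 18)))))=-27 / 56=-0.48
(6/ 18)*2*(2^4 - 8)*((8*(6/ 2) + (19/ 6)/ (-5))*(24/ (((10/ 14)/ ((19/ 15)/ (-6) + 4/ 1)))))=15865.24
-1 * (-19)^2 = -361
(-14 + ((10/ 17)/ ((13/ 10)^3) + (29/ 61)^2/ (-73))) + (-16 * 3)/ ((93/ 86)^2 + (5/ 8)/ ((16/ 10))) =-83351080330253699/ 1872899088266453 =-44.50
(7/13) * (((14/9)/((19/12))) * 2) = 784/741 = 1.06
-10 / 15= -2 / 3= -0.67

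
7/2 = 3.50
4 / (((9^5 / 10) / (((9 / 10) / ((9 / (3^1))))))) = 4 / 19683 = 0.00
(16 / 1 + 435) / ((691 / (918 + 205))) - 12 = 498181 / 691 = 720.96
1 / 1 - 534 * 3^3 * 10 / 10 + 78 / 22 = -158548 / 11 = -14413.45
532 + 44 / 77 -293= 1677 / 7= 239.57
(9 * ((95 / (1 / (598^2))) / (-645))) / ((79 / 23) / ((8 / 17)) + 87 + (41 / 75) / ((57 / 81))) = -1781511607200 / 357313703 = -4985.85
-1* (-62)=62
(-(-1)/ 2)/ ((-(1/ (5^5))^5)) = -298023223876953125/ 2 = -149011611938476562.50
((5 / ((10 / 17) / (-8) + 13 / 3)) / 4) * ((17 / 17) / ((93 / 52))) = 4420 / 26939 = 0.16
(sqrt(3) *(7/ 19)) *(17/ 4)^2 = 2023 *sqrt(3)/ 304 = 11.53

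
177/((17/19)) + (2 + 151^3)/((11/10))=585339003/187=3130155.10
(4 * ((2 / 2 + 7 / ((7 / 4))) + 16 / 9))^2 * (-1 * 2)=-119072 / 81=-1470.02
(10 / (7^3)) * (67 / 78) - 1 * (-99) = 1324658 / 13377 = 99.03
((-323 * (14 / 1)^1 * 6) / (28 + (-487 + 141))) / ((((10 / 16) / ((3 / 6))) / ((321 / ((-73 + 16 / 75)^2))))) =6532029000 / 1579436093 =4.14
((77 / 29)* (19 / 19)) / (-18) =-77 / 522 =-0.15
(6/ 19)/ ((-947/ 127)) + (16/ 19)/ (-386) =-154642/ 3472649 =-0.04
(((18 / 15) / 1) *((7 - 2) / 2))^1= 3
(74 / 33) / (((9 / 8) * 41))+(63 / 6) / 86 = 357541 / 2094444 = 0.17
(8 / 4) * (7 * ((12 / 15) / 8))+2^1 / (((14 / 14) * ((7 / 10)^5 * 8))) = 2.89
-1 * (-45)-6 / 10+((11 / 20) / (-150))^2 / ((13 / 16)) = 324675121 / 7312500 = 44.40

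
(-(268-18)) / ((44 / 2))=-125 / 11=-11.36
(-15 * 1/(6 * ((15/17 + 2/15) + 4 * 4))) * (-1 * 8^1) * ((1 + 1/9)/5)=3400/13017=0.26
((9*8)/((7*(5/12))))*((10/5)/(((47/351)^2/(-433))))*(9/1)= -829637505216/77315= -10730615.08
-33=-33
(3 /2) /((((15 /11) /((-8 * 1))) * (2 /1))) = -22 /5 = -4.40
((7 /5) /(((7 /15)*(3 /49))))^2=2401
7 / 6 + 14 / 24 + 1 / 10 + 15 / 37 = 1669 / 740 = 2.26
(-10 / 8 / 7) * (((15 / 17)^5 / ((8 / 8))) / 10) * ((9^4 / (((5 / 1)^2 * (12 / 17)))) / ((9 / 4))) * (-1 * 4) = 7381125 / 1169294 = 6.31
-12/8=-3/2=-1.50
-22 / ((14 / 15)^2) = -2475 / 98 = -25.26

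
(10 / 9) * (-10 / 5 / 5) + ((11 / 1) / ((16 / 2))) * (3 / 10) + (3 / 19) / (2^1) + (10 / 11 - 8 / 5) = -0.64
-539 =-539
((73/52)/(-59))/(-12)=73/36816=0.00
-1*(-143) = 143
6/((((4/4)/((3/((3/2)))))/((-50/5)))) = -120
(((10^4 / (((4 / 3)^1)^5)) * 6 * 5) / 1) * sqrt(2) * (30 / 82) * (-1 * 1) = -34171875 * sqrt(2) / 1312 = -36834.09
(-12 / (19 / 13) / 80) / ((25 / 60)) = -0.25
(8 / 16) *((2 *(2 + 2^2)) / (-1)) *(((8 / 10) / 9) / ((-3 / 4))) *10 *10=640 / 9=71.11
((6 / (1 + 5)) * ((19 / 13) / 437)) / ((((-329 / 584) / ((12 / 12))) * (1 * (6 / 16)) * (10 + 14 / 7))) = -1168 / 885339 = -0.00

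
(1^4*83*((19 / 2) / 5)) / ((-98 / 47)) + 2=-72159 / 980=-73.63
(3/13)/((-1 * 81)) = -1/351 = -0.00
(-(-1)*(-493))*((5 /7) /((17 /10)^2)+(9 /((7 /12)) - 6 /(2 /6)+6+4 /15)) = -3469328 /1785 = -1943.60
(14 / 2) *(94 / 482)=329 / 241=1.37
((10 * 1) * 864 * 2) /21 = 5760 /7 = 822.86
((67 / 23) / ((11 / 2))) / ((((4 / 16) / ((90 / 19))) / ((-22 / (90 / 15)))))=-16080 / 437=-36.80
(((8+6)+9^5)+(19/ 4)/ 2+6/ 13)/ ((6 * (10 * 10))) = 6142847/ 62400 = 98.44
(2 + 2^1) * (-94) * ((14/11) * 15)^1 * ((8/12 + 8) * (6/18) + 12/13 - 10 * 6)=173027680/429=403327.93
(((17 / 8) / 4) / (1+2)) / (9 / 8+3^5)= 17 / 23436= 0.00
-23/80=-0.29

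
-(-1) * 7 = 7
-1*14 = -14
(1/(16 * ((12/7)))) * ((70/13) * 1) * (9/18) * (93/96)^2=235445/2555904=0.09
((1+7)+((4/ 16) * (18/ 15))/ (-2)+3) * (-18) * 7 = -13671/ 10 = -1367.10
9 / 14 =0.64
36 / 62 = 18 / 31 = 0.58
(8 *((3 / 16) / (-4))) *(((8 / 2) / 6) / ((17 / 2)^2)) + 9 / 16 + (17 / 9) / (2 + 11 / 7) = 1131881 / 1040400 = 1.09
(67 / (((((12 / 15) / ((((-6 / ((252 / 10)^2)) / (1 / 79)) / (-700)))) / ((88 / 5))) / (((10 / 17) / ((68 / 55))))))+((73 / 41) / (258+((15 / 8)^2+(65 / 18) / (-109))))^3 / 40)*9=84474536358328789288367269813973 / 12551676682163021259581316040680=6.73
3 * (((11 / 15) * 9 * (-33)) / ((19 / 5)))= -3267 / 19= -171.95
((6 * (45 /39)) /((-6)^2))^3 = 125 /17576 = 0.01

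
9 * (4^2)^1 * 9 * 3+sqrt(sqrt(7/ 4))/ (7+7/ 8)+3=4 * sqrt(2) * 7^(1/ 4)/ 63+3891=3891.15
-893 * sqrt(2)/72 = -17.54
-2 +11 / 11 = -1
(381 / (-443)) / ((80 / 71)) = -27051 / 35440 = -0.76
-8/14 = -0.57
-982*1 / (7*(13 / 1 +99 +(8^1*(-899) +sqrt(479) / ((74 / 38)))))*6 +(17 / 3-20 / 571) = 4142076*sqrt(479) / 480360080767 +4731860264749169 / 822856818353871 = 5.75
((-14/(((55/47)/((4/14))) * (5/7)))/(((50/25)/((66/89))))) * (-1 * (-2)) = -3.55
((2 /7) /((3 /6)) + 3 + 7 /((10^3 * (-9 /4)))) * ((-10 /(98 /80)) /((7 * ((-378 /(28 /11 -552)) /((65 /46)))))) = -8831649944 /1033277553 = -8.55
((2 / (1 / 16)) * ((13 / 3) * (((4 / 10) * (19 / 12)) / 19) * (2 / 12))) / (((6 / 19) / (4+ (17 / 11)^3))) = 18.76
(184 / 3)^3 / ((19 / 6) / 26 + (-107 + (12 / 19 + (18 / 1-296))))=-6154749952 / 10250163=-600.45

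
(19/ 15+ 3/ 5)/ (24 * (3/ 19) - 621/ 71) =-37772/ 100305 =-0.38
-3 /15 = -1 /5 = -0.20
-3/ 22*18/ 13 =-0.19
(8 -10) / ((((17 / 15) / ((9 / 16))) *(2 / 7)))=-945 / 272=-3.47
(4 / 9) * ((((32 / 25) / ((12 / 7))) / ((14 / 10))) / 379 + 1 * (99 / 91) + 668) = 1384573292 / 4656015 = 297.37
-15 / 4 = -3.75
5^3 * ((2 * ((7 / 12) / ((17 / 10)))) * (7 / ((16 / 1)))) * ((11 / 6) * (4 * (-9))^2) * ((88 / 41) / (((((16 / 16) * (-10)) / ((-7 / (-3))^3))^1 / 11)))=-5592529250 / 2091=-2674571.62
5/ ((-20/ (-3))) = 3/ 4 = 0.75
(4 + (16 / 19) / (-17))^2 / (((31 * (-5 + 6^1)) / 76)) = 6512704 / 170221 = 38.26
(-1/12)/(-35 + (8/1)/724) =181/75996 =0.00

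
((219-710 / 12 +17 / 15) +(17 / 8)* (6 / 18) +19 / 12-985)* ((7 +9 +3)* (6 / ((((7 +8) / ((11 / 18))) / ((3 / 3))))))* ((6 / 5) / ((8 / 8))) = -20609281 / 4500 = -4579.84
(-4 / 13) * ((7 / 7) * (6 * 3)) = -72 / 13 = -5.54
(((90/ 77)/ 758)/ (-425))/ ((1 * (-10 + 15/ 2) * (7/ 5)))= 18/ 17363885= 0.00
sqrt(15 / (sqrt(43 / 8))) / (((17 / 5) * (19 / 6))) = 30 * sqrt(15) * 86^(3 / 4) / 13889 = 0.24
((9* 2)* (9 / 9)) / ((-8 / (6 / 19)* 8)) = -27 / 304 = -0.09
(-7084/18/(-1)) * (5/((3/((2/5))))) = 7084/27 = 262.37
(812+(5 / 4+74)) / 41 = 3549 / 164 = 21.64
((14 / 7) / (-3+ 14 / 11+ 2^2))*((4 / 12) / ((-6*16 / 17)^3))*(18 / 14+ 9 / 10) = -918731 / 258048000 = -0.00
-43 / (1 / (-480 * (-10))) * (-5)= 1032000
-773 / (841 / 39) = -30147 / 841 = -35.85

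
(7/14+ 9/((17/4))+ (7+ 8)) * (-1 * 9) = -5391/34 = -158.56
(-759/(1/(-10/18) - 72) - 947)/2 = -57608/123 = -468.36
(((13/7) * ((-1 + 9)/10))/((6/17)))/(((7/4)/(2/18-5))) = -77792/6615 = -11.76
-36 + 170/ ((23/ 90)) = 629.22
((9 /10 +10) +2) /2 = 129 /20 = 6.45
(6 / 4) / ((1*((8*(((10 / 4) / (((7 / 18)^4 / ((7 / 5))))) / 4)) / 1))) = 343 / 69984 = 0.00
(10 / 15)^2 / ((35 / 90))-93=-643 / 7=-91.86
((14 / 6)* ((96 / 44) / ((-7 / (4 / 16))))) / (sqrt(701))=-2* sqrt(701) / 7711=-0.01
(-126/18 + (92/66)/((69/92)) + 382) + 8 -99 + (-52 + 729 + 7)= 96016/99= 969.86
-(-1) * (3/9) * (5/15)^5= 1/729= 0.00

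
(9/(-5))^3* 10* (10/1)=-2916/5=-583.20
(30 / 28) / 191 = 15 / 2674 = 0.01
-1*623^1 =-623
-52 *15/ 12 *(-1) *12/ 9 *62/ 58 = 8060/ 87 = 92.64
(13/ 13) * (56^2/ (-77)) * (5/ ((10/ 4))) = -81.45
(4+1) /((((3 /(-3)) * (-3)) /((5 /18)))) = 25 /54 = 0.46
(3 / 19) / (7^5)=3 / 319333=0.00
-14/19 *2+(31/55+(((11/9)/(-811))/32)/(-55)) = -222122959/244078560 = -0.91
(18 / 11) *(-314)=-5652 / 11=-513.82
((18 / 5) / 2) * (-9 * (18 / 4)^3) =-59049 / 40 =-1476.22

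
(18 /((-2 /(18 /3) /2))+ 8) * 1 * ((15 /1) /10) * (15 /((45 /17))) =-850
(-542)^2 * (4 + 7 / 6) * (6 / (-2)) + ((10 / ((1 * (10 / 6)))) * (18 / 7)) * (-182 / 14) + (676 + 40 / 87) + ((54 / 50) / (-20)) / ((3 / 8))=-4552866.26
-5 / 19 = -0.26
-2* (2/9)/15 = -4/135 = -0.03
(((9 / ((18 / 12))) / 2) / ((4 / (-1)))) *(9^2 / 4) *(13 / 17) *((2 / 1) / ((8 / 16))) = -3159 / 68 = -46.46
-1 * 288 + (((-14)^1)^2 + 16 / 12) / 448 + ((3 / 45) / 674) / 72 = -1465242293 / 5095440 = -287.56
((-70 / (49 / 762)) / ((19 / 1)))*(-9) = 68580 / 133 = 515.64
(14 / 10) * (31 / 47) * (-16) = -3472 / 235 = -14.77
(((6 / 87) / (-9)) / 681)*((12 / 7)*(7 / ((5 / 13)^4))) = -0.01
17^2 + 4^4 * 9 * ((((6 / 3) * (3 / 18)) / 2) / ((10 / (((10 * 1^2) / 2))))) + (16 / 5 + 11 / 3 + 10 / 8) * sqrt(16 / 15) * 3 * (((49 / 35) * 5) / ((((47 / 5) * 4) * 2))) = 3409 * sqrt(15) / 5640 + 481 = 483.34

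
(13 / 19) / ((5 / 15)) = 39 / 19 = 2.05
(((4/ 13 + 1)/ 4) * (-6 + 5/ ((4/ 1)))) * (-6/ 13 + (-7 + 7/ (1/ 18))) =-497743/ 2704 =-184.08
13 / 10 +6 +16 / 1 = 233 / 10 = 23.30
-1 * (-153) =153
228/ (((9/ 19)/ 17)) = 24548/ 3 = 8182.67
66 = 66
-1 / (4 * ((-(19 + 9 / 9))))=1 / 80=0.01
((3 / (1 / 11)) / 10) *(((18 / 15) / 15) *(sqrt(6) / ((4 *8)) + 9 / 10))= 33 *sqrt(6) / 4000 + 297 / 1250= 0.26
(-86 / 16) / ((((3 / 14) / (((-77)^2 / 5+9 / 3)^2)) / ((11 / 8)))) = -3655668478 / 75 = -48742246.37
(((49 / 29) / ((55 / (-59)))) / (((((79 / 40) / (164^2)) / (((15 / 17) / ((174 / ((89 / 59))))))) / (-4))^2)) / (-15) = 1796931241851289600 / 85646963562567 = 20980.68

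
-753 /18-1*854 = -895.83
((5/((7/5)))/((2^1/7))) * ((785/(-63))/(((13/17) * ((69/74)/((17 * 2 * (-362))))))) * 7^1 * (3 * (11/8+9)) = 3152578427875/5382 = 585763364.53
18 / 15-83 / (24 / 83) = -34301 / 120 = -285.84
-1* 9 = -9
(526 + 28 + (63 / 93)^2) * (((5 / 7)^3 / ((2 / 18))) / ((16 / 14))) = 599439375 / 376712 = 1591.24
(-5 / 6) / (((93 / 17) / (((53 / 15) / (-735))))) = 901 / 1230390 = 0.00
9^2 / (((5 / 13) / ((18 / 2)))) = 9477 / 5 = 1895.40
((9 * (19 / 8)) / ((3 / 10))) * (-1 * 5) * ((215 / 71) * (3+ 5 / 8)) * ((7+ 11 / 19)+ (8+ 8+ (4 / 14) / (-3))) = -730274375 / 7952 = -91835.31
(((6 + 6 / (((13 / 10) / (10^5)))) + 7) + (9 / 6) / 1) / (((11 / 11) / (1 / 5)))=92310.59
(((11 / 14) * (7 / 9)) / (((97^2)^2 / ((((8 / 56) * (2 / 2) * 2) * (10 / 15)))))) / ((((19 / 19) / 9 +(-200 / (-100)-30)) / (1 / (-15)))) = 22 / 6999567602265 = 0.00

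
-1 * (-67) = 67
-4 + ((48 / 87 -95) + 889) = 22926 / 29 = 790.55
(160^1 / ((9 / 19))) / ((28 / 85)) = 64600 / 63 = 1025.40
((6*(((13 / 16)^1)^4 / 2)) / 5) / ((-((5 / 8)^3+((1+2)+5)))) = -28561 / 900480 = -0.03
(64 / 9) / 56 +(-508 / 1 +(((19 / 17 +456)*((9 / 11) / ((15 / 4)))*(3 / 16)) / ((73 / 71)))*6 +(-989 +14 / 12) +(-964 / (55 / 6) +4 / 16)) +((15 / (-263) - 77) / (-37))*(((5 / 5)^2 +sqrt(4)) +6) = -246502404746221 / 167375730060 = -1472.75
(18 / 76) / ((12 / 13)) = 39 / 152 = 0.26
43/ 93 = 0.46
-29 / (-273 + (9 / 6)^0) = 0.11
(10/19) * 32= 320/19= 16.84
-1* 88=-88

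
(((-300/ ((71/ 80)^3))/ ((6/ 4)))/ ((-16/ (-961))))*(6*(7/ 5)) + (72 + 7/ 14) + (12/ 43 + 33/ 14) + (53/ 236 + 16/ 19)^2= -312500564365201494165/ 2166071307556016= -144270.67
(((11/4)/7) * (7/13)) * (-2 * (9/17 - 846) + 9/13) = 4112361/11492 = 357.85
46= 46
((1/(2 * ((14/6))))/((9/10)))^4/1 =625/194481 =0.00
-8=-8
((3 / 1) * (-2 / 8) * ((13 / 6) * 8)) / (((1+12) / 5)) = -5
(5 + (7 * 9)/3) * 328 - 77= 8451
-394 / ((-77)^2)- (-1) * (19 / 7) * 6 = 16.22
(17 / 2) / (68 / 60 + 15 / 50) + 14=857 / 43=19.93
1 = 1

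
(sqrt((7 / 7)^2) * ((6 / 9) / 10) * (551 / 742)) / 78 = 551 / 868140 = 0.00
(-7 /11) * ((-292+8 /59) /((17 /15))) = 1808100 /11033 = 163.88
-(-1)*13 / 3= 4.33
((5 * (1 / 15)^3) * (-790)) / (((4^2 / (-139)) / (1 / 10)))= 10981 / 10800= 1.02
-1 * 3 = -3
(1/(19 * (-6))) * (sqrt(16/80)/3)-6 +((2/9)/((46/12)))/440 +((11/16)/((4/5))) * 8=26569/30360-sqrt(5)/1710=0.87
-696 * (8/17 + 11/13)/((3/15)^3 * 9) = -2813000/221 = -12728.51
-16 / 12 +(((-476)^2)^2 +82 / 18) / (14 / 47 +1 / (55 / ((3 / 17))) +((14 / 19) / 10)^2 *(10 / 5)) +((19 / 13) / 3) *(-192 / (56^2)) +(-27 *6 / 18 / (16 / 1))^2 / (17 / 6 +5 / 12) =114929905449810979022569 / 698354250048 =164572500907.54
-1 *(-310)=310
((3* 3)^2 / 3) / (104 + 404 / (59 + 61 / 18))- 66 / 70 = -3032877 / 4342240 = -0.70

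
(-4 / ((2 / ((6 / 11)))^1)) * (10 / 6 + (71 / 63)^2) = -46624 / 14553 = -3.20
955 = 955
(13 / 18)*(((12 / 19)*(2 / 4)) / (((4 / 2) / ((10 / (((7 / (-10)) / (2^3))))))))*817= -223600 / 21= -10647.62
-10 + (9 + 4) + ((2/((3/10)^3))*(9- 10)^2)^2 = 4002187/729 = 5489.97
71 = 71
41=41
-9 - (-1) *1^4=-8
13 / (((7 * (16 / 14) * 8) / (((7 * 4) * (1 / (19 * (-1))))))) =-0.30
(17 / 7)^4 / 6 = 5.80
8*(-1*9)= -72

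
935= 935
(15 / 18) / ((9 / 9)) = 5 / 6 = 0.83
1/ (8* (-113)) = -1/ 904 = -0.00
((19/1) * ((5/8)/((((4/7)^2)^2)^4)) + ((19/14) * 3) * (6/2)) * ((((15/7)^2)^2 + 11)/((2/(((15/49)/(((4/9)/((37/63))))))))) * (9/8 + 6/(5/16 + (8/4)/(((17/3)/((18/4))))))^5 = 858179437.50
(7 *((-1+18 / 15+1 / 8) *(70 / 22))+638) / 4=56781 / 352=161.31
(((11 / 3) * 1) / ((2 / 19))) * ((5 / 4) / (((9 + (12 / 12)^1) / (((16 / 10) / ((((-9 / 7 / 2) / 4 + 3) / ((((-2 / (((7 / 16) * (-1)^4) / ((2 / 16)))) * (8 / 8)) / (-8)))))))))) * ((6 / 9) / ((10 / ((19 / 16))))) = 0.01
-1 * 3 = -3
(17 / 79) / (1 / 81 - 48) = -1377 / 307073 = -0.00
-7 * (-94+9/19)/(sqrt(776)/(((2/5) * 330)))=410487 * sqrt(194)/1843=3102.24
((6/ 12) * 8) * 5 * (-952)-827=-19867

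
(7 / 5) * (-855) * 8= -9576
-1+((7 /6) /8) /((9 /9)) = -41 /48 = -0.85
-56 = -56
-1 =-1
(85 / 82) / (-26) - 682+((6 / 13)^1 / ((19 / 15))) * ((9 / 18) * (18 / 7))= -193263657 / 283556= -681.57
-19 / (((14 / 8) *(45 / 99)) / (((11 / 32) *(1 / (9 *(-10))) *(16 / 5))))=2299 / 7875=0.29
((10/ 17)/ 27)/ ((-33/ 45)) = -0.03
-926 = -926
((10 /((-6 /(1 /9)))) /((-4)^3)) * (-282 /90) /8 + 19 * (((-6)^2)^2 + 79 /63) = 24647.82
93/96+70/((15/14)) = 6365/96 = 66.30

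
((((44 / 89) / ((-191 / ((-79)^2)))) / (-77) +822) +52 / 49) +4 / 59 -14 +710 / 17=711054311370 / 835449853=851.10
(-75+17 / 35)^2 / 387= 6801664 / 474075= 14.35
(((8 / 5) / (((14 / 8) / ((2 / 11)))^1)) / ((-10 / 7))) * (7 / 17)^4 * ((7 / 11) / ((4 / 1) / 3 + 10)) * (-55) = 806736 / 78092135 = 0.01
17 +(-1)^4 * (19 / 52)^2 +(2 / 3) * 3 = 51737 / 2704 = 19.13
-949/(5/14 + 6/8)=-26572/31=-857.16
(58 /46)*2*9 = 522 /23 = 22.70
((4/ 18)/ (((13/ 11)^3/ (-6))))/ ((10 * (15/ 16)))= -42592/ 494325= -0.09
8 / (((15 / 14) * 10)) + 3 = 281 / 75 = 3.75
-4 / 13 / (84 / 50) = -50 / 273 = -0.18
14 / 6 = 7 / 3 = 2.33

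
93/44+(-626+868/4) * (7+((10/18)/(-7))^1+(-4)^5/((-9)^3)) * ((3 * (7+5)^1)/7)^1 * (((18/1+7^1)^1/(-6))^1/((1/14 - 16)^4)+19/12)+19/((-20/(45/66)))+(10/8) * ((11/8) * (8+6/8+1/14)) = -1148804497594059097289/41459538224877696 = -27709.05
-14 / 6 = -7 / 3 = -2.33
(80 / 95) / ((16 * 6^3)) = 1 / 4104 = 0.00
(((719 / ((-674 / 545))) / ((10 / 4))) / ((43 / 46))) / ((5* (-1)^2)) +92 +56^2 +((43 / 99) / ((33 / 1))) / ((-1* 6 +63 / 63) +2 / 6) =3510840794239 / 1104648930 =3178.24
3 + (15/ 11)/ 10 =69/ 22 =3.14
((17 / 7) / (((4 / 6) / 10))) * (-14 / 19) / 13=-510 / 247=-2.06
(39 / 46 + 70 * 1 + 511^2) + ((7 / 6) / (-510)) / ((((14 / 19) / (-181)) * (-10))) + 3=367657788703 / 1407600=261194.79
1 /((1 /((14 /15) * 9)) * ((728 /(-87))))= -1.00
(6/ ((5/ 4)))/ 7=24/ 35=0.69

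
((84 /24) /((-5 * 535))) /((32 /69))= -0.00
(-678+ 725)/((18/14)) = 329/9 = 36.56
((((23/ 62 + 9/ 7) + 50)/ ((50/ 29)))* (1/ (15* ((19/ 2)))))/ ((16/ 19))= 216717/ 868000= 0.25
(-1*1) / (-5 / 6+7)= -6 / 37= -0.16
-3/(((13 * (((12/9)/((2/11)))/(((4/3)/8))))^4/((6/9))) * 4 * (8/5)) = -5/1712789917696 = -0.00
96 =96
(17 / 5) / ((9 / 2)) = 0.76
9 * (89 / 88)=801 / 88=9.10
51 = 51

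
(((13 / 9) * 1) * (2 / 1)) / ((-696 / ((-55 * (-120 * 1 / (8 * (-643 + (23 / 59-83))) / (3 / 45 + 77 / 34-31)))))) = -17928625 / 108913495794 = -0.00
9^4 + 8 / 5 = 32813 / 5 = 6562.60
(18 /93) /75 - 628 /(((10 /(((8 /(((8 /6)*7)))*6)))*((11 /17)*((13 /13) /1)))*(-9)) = 55.46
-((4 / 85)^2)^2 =-0.00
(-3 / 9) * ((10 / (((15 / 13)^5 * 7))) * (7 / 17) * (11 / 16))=-0.07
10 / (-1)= -10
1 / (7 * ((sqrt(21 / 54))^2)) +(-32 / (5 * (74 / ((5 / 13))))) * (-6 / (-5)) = 0.33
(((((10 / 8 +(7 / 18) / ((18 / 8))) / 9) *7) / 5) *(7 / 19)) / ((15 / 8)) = 45178 / 1038825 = 0.04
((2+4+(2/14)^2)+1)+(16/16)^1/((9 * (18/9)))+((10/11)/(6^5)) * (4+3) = 14830331/2095632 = 7.08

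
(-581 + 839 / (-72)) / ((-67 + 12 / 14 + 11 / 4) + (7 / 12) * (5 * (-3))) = 298697 / 36360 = 8.21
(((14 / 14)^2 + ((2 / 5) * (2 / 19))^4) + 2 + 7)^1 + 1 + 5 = 1303210256 / 81450625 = 16.00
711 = 711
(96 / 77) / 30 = 16 / 385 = 0.04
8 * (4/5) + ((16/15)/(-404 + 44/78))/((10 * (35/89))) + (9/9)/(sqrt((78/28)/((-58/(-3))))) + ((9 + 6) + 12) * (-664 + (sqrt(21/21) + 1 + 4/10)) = -122919519528/6883625 + 2 * sqrt(2639)/39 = -17854.17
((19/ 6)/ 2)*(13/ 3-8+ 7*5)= 893/ 18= 49.61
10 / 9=1.11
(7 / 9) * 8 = 56 / 9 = 6.22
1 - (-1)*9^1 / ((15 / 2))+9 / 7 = 122 / 35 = 3.49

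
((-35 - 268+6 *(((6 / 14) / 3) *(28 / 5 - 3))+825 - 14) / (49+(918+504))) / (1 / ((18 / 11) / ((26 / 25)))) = 803610 / 1472471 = 0.55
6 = 6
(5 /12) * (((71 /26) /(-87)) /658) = -355 /17860752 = -0.00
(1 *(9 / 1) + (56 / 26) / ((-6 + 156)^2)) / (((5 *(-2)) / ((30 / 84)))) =-164533 / 511875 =-0.32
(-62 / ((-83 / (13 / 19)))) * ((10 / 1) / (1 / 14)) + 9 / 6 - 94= -66065 / 3154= -20.95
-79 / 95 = -0.83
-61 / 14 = -4.36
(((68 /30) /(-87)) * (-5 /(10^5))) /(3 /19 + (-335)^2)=323 /27826227900000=0.00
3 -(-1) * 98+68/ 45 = 4613/ 45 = 102.51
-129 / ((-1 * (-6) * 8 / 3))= -129 / 16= -8.06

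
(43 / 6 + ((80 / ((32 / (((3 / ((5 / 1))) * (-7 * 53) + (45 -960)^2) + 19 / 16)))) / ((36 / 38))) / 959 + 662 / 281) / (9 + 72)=358979059813 / 12572812224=28.55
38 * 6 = 228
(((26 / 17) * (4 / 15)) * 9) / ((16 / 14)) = 273 / 85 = 3.21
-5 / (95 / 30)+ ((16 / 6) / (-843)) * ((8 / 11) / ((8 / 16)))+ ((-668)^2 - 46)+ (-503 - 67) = 235530173086 / 528561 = 445606.42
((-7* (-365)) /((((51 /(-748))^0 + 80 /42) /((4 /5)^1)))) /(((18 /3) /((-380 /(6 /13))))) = -17670380 /183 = -96559.45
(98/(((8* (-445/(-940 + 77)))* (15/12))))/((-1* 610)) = -42287/1357250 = -0.03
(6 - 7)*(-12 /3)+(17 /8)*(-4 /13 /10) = 1023 /260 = 3.93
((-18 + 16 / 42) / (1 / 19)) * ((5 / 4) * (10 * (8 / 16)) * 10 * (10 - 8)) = -878750 / 21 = -41845.24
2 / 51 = 0.04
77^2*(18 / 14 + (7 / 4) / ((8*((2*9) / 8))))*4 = 590359 / 18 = 32797.72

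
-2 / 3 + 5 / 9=-1 / 9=-0.11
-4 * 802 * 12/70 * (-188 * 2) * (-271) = -1961294208/35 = -56036977.37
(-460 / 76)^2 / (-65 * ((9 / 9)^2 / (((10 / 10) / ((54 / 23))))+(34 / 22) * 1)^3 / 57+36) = -642507939975 / 548871985199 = -1.17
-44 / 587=-0.07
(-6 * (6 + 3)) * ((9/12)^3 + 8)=-14553/32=-454.78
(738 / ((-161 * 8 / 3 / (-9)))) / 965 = 9963 / 621460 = 0.02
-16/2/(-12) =2/3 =0.67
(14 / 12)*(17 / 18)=119 / 108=1.10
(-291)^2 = 84681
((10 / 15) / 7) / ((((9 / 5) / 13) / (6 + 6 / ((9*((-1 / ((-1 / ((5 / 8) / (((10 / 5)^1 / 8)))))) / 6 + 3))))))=4.26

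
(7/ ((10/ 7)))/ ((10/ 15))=147/ 20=7.35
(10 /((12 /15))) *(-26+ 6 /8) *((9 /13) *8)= -22725 /13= -1748.08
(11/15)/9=11/135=0.08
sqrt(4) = 2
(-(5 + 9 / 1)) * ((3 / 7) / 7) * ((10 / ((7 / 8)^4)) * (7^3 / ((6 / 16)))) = -655360 / 49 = -13374.69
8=8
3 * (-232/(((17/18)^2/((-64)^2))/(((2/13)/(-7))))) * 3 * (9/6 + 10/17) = 196740513792/447083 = 440053.67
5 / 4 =1.25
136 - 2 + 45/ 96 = 4303/ 32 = 134.47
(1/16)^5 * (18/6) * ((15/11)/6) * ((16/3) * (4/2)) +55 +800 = 616366085/720896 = 855.00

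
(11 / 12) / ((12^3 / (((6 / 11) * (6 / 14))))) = 1 / 8064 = 0.00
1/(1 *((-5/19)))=-19/5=-3.80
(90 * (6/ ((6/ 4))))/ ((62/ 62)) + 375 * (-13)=-4515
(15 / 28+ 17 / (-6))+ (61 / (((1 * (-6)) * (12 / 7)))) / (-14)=-1.87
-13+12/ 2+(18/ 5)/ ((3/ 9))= 3.80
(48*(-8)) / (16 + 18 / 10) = -1920 / 89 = -21.57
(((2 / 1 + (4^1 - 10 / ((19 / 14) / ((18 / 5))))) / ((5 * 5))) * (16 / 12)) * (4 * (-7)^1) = 2912 / 95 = 30.65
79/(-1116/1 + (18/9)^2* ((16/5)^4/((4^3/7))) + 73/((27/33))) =-444375/5517577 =-0.08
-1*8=-8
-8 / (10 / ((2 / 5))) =-0.32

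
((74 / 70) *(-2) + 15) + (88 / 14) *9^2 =522.03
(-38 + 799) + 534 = 1295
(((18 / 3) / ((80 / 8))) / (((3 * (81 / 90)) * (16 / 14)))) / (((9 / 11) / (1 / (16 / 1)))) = 77 / 5184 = 0.01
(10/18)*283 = 1415/9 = 157.22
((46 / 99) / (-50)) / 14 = -23 / 34650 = -0.00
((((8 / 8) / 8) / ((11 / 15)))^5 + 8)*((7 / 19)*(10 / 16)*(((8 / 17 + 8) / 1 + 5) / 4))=338387791442785 / 54546370920448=6.20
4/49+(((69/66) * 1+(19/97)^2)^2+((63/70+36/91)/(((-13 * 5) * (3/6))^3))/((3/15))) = 1.26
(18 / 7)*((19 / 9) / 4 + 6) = 235 / 14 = 16.79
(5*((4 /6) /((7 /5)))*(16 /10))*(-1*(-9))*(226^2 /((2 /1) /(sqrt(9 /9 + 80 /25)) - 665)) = -4891037760 /1857341 - 4903296*sqrt(105) /13001387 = -2637.22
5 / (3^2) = 0.56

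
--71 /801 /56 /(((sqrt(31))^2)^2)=71 /43106616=0.00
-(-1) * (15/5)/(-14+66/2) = 3/19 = 0.16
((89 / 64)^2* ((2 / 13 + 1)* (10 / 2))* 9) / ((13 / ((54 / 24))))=48120075 / 2768896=17.38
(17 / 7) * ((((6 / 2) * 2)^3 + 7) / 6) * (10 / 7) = 18955 / 147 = 128.95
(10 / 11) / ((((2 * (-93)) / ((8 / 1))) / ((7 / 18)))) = -140 / 9207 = -0.02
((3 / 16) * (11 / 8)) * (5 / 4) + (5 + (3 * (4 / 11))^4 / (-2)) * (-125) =-4019152235 / 7496192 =-536.16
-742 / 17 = -43.65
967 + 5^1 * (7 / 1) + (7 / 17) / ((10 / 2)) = 85177 / 85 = 1002.08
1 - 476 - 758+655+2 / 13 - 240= -10632 / 13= -817.85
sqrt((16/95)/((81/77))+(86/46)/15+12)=sqrt(190026391)/3933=3.50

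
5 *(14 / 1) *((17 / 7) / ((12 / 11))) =935 / 6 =155.83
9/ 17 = 0.53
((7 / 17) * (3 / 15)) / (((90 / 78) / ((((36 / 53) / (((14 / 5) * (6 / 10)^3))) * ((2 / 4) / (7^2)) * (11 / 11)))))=325 / 397341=0.00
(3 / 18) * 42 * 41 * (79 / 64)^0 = 287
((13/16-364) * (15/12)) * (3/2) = -87165/128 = -680.98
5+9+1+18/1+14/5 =179/5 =35.80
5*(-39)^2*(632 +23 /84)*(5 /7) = 3434601.66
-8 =-8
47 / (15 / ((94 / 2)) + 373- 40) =2209 / 15666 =0.14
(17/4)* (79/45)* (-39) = -17459/60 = -290.98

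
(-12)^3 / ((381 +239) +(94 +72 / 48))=-128 / 53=-2.42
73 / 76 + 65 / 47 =8371 / 3572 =2.34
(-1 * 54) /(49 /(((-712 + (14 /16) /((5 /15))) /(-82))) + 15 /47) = -14403150 /1595893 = -9.03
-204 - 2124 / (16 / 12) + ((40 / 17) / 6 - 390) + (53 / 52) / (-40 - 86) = -243554029 / 111384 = -2186.62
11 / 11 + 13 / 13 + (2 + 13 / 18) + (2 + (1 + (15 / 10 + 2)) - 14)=-25 / 9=-2.78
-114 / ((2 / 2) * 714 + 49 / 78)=-8892 / 55741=-0.16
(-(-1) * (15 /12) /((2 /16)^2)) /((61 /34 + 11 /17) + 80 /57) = 155040 /7451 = 20.81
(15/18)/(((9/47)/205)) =48175/54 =892.13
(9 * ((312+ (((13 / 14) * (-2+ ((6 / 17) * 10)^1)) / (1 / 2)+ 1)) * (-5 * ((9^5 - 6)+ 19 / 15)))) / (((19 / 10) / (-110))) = 109849348752000 / 2261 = 48584409001.33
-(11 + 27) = -38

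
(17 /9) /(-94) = -17 /846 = -0.02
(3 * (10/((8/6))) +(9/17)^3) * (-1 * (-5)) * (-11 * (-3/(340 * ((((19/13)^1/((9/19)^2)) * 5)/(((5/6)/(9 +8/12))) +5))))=7733146707/269329834616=0.03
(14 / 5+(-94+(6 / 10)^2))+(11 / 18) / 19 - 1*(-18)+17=-477157 / 8550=-55.81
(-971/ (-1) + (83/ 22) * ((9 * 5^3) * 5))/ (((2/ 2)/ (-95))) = -46382515/ 22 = -2108296.14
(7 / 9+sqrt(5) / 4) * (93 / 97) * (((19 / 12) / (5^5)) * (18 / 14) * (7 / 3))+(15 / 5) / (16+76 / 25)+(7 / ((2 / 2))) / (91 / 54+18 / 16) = 1767 * sqrt(5) / 4850000+348092606767 / 131373768750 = 2.65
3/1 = 3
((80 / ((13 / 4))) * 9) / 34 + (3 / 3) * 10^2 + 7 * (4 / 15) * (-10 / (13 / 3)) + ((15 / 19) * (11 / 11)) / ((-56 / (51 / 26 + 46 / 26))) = 48042529 / 470288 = 102.16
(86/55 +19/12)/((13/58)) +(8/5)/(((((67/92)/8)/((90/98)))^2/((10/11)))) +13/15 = 2511380075213/15412667270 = 162.94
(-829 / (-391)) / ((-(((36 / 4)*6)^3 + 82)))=-829 / 61600486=-0.00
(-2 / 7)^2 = 4 / 49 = 0.08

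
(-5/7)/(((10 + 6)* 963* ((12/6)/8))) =-5/26964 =-0.00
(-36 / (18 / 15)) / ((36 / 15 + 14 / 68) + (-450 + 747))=-5100 / 50933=-0.10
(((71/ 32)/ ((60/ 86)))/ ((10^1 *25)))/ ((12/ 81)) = 27477/ 320000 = 0.09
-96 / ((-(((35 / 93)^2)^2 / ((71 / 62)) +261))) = 16447491936 / 44719619951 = 0.37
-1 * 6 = -6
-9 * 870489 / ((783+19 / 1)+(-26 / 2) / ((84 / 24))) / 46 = -54840807 / 257048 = -213.35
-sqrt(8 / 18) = -2 / 3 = -0.67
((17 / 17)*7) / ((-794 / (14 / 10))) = -0.01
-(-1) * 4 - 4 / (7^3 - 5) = 674 / 169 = 3.99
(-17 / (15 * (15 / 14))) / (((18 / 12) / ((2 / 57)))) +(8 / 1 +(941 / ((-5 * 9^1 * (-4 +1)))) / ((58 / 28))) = 12653182 / 1115775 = 11.34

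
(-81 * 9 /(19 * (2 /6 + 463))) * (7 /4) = -15309 /105640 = -0.14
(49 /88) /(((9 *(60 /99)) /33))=539 /160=3.37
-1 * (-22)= 22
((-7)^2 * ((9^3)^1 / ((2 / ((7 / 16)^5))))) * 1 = 600362847 / 2097152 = 286.28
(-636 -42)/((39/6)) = -1356/13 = -104.31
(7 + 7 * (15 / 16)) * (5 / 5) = 217 / 16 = 13.56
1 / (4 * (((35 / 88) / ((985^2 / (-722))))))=-2134495 / 2527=-844.68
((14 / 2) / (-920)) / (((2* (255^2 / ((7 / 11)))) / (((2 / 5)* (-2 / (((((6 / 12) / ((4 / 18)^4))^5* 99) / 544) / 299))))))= 170993385472 / 1266046091119805191272635625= 0.00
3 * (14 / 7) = 6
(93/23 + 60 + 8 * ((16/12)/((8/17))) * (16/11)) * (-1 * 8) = -589064/759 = -776.11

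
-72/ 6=-12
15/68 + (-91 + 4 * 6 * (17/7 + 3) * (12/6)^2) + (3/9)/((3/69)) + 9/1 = 638359/1428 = 447.03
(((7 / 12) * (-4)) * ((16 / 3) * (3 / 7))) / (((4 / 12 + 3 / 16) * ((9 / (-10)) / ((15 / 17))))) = 512 / 51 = 10.04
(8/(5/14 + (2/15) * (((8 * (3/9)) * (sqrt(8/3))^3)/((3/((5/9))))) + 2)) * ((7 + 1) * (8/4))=94281884928/1710527635 - 4682022912 * sqrt(6)/1710527635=48.41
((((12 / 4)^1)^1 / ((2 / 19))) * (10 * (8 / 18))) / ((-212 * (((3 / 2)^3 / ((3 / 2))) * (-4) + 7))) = 95 / 318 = 0.30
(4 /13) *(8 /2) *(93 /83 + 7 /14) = 2152 /1079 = 1.99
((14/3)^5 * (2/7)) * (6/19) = 307328/1539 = 199.69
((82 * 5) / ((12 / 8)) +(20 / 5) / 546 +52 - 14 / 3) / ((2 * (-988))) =-10943 / 67431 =-0.16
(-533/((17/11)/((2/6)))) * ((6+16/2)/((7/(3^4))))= -18623.65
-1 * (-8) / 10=4 / 5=0.80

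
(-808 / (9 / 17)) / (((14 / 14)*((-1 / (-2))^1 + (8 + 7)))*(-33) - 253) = 27472 / 13761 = 2.00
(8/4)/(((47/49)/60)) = 125.11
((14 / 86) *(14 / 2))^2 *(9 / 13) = 21609 / 24037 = 0.90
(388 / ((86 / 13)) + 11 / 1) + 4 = 3167 / 43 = 73.65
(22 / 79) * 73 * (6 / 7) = 9636 / 553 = 17.42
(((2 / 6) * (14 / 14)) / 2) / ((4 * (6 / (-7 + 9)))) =1 / 72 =0.01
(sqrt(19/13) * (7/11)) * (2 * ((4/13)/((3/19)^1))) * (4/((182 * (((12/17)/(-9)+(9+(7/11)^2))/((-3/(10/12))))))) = -511632 * sqrt(247)/316115345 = -0.03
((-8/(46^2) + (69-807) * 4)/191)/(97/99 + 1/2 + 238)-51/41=-257016429393/196429616783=-1.31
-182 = -182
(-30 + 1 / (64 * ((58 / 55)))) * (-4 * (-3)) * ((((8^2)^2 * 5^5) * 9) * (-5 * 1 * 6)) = 36062820000000 / 29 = 1243545517241.38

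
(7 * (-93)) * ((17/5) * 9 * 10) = -199206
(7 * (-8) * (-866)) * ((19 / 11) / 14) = 65816 / 11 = 5983.27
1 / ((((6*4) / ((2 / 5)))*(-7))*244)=-1 / 102480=-0.00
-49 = -49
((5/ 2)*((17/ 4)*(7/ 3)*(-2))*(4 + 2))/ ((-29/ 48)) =14280/ 29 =492.41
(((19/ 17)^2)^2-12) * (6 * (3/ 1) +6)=-20926344/ 83521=-250.55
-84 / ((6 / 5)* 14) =-5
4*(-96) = -384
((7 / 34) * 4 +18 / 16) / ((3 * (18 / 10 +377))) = 1325 / 772752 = 0.00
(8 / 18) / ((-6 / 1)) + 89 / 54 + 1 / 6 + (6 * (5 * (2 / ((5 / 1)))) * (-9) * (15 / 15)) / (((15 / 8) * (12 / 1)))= -413 / 135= -3.06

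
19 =19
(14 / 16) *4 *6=21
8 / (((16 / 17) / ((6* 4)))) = 204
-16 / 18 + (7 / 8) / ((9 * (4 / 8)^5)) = 20 / 9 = 2.22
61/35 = 1.74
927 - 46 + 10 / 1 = 891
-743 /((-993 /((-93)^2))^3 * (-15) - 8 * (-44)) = -5934737114847 /2811792984863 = -2.11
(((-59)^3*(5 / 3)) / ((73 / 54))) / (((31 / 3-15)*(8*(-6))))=-9242055 / 8176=-1130.39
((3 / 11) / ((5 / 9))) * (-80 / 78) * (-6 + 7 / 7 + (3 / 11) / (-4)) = 4014 / 1573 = 2.55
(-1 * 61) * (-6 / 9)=122 / 3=40.67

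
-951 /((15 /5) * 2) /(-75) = 317 /150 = 2.11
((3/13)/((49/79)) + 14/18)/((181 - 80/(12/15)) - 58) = 6592/131859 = 0.05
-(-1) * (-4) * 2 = -8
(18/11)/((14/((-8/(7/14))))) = -144/77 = -1.87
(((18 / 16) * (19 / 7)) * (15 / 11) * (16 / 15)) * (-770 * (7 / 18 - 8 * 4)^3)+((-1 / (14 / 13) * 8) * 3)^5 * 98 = -23931414854159 / 55566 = -430684498.69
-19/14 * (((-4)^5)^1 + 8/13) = 126388/91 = 1388.88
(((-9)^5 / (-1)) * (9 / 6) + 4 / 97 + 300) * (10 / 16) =86207335 / 1552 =55545.96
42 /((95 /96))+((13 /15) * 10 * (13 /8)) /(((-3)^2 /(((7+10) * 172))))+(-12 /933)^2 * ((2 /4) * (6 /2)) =4617.96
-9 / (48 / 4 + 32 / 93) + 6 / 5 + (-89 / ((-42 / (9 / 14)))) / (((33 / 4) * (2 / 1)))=244621 / 441980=0.55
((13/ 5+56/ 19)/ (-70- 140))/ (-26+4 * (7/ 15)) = 527/ 481460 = 0.00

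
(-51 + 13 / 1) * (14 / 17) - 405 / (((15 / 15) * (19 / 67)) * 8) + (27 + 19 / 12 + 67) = -885515 / 7752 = -114.23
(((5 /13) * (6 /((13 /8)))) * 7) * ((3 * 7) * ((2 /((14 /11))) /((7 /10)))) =468.64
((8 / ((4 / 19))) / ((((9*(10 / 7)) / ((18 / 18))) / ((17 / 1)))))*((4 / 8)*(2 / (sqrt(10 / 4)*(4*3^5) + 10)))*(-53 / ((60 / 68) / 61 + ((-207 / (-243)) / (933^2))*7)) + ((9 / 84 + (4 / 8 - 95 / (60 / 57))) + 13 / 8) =-78858044643446901*sqrt(10) / 2082658636559300 - 508727959148729787 / 5831444182366040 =-206.98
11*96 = 1056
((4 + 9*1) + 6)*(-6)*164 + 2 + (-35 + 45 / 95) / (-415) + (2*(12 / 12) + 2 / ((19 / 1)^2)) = -2800328686 / 149815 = -18691.91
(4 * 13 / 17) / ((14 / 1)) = 26 / 119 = 0.22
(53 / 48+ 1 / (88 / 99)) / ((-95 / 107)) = -11449 / 4560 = -2.51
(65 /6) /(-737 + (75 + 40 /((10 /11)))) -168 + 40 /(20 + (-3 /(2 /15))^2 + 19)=-452729783 /2695716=-167.94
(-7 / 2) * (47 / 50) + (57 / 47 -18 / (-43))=-335209 / 202100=-1.66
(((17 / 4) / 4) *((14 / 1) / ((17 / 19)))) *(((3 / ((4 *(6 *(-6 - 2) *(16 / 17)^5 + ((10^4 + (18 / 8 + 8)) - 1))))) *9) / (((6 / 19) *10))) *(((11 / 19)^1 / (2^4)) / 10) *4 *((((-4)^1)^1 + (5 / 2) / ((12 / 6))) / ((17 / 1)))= -0.00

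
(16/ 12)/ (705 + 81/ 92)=368/ 194823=0.00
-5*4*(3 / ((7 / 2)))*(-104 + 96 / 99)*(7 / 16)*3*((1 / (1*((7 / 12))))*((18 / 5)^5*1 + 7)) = 4679212464 / 1925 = 2430759.72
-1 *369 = -369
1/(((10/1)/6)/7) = 21/5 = 4.20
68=68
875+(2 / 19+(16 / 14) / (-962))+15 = 56942628 / 63973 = 890.10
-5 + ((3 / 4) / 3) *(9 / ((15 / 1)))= -97 / 20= -4.85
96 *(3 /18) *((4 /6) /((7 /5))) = 160 /21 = 7.62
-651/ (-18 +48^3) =-217/ 36858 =-0.01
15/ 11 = 1.36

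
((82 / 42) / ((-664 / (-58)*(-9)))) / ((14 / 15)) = -5945 / 292824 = -0.02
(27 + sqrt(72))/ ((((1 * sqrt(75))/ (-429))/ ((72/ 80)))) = -34749 * sqrt(3)/ 50- 3861 * sqrt(6)/ 25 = -1582.04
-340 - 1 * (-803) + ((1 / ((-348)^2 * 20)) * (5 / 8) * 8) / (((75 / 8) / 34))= 1051334117 / 2270700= 463.00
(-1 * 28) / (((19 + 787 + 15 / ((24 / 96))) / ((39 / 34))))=-273 / 7361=-0.04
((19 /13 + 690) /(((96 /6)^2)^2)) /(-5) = -0.00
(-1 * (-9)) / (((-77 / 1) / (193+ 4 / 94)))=-81657 / 3619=-22.56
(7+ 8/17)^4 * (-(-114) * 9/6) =44484733611/83521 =532617.35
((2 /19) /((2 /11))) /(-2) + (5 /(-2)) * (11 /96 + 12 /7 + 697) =-44620627 /25536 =-1747.36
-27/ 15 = -9/ 5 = -1.80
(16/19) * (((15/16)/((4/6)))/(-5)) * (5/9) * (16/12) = -10/57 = -0.18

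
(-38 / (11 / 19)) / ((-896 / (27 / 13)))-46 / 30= -1327267 / 960960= -1.38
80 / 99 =0.81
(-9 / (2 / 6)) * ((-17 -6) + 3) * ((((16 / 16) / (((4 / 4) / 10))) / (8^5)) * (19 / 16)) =12825 / 65536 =0.20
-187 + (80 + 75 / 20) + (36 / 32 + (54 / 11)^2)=-75529 / 968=-78.03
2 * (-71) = -142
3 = 3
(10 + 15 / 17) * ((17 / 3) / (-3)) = -185 / 9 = -20.56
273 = 273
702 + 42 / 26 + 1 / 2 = 18307 / 26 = 704.12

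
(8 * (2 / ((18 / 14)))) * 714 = 26656 / 3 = 8885.33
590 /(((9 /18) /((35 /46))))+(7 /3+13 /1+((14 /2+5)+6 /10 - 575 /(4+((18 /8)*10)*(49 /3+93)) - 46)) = 747667513 /850080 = 879.53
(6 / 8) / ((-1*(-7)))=3 / 28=0.11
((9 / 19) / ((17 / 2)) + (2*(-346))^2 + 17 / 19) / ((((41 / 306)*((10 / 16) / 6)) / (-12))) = -1603653593472 / 3895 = -411721076.63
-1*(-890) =890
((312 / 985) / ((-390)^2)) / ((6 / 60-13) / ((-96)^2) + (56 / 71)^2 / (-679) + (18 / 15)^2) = 2002849792 / 1382683207415965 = 0.00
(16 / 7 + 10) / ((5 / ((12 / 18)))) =172 / 105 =1.64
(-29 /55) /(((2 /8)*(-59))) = 116 /3245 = 0.04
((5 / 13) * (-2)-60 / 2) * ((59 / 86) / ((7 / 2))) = -6.03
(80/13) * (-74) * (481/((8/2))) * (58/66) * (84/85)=-8893024/187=-47556.28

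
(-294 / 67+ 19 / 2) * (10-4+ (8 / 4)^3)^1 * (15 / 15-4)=-14385 / 67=-214.70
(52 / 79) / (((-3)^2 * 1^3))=52 / 711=0.07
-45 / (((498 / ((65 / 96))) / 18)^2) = -190125 / 7054336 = -0.03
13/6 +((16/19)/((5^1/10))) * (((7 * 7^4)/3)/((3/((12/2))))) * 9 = 19361911/114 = 169841.32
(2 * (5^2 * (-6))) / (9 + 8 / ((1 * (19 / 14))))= -5700 / 283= -20.14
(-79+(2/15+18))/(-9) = 913/135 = 6.76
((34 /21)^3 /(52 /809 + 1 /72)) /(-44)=-1.23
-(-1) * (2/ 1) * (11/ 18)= 11/ 9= 1.22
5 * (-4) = -20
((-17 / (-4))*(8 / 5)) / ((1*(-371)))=-0.02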